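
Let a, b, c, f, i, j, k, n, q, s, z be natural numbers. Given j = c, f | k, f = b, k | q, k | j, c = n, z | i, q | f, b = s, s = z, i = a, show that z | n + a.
Because f = b and b = s, f = s. s = z, so f = z. From k | q and q | f, k | f. Since f | k, k = f. j = c and k | j, thus k | c. Since c = n, k | n. Since k = f, f | n. Because f = z, z | n. From i = a and z | i, z | a. Since z | n, z | n + a.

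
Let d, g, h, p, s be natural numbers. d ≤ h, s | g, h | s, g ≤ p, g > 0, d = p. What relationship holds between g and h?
g = h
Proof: d = p and d ≤ h, therefore p ≤ h. Because g ≤ p, g ≤ h. h | s and s | g, hence h | g. g > 0, so h ≤ g. g ≤ h, so g = h.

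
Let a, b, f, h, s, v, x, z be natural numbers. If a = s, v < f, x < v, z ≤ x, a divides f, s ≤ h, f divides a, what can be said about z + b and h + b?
z + b < h + b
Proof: z ≤ x and x < v, thus z < v. From f divides a and a divides f, f = a. Since a = s, f = s. Since v < f, v < s. z < v, so z < s. s ≤ h, so z < h. Then z + b < h + b.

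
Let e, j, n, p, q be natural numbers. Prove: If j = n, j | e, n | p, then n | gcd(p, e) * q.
j = n and j | e, thus n | e. Since n | p, n | gcd(p, e). Then n | gcd(p, e) * q.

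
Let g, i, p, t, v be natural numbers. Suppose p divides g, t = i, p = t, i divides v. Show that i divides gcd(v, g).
From p = t and t = i, p = i. p divides g, so i divides g. Since i divides v, i divides gcd(v, g).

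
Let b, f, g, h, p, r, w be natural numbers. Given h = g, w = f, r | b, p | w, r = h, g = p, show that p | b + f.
Since h = g and g = p, h = p. Because r = h and r | b, h | b. Since h = p, p | b. Since w = f and p | w, p | f. p | b, so p | b + f.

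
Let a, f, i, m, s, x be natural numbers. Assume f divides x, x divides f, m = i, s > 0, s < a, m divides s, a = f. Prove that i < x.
From m divides s and s > 0, m ≤ s. Since m = i, i ≤ s. f divides x and x divides f, hence f = x. a = f, so a = x. Since s < a, s < x. Since i ≤ s, i < x.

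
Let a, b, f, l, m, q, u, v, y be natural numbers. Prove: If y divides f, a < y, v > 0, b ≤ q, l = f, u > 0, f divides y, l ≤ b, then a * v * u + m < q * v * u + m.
Because f divides y and y divides f, f = y. Since l = f, l = y. Since l ≤ b, y ≤ b. b ≤ q, so y ≤ q. a < y, so a < q. Since v > 0, by multiplying by a positive, a * v < q * v. From u > 0, by multiplying by a positive, a * v * u < q * v * u. Then a * v * u + m < q * v * u + m.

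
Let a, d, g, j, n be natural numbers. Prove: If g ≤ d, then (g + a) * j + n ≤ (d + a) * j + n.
g ≤ d, hence g + a ≤ d + a. Then (g + a) * j ≤ (d + a) * j. Then (g + a) * j + n ≤ (d + a) * j + n.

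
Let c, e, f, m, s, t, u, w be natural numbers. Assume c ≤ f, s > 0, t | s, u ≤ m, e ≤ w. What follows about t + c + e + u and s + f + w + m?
t + c + e + u ≤ s + f + w + m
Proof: t | s and s > 0, hence t ≤ s. e ≤ w and u ≤ m, therefore e + u ≤ w + m. c ≤ f, so c + e + u ≤ f + w + m. Since t ≤ s, t + c + e + u ≤ s + f + w + m.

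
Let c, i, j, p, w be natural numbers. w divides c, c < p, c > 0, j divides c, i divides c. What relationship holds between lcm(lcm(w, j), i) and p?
lcm(lcm(w, j), i) < p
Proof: Because w divides c and j divides c, lcm(w, j) divides c. i divides c, so lcm(lcm(w, j), i) divides c. c > 0, so lcm(lcm(w, j), i) ≤ c. c < p, so lcm(lcm(w, j), i) < p.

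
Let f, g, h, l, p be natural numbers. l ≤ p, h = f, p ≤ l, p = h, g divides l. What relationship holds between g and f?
g divides f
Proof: Because l ≤ p and p ≤ l, l = p. p = h, so l = h. Since h = f, l = f. g divides l, so g divides f.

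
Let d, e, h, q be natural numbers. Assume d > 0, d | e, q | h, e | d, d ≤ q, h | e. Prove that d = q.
e | d and d | e, thus e = d. Because h | e, h | d. q | h, so q | d. Since d > 0, q ≤ d. Since d ≤ q, d = q.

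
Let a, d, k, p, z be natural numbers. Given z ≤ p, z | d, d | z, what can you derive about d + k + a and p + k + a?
d + k + a ≤ p + k + a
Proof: z | d and d | z, therefore z = d. z ≤ p, so d ≤ p. Then d + k ≤ p + k. Then d + k + a ≤ p + k + a.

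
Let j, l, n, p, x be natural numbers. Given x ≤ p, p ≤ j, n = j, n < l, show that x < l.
x ≤ p and p ≤ j, thus x ≤ j. n = j and n < l, thus j < l. Since x ≤ j, x < l.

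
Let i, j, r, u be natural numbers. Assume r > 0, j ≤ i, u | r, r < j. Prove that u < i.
u | r and r > 0, hence u ≤ r. r < j and j ≤ i, therefore r < i. Because u ≤ r, u < i.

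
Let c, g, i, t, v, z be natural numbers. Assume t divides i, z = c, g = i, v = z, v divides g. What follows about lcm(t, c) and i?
lcm(t, c) divides i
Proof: v = z and v divides g, so z divides g. g = i, so z divides i. z = c, so c divides i. t divides i, so lcm(t, c) divides i.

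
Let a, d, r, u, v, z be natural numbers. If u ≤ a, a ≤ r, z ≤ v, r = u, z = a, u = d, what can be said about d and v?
d ≤ v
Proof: Since r = u and a ≤ r, a ≤ u. u ≤ a, so a = u. z = a, so z = u. u = d, so z = d. From z ≤ v, d ≤ v.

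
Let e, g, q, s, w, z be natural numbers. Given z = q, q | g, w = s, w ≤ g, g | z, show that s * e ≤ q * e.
z = q and g | z, therefore g | q. Because q | g, g = q. w ≤ g, so w ≤ q. Since w = s, s ≤ q. Then s * e ≤ q * e.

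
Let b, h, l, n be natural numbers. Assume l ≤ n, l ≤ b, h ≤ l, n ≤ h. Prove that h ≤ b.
l ≤ n and n ≤ h, therefore l ≤ h. h ≤ l, so l = h. From l ≤ b, h ≤ b.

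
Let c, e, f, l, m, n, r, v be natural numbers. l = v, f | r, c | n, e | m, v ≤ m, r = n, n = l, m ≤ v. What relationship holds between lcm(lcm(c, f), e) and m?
lcm(lcm(c, f), e) | m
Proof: n = l and l = v, thus n = v. Since v ≤ m and m ≤ v, v = m. n = v, so n = m. r = n and f | r, thus f | n. Since c | n, lcm(c, f) | n. Since n = m, lcm(c, f) | m. Since e | m, lcm(lcm(c, f), e) | m.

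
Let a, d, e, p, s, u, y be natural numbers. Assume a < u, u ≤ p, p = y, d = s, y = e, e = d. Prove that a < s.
Since y = e and e = d, y = d. Since d = s, y = s. Since p = y and u ≤ p, u ≤ y. From a < u, a < y. Since y = s, a < s.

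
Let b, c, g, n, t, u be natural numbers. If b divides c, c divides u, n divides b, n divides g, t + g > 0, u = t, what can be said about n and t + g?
n ≤ t + g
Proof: Because n divides b and b divides c, n divides c. Because u = t and c divides u, c divides t. From n divides c, n divides t. Since n divides g, n divides t + g. Since t + g > 0, n ≤ t + g.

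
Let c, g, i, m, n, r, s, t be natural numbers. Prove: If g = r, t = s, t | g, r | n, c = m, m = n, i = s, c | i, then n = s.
t = s and t | g, therefore s | g. Since g = r, s | r. Since r | n, s | n. From c = m and m = n, c = n. i = s and c | i, hence c | s. Since c = n, n | s. s | n, so s = n. Then n = s.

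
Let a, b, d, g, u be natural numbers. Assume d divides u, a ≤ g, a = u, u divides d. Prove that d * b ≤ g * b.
From u divides d and d divides u, u = d. a = u, so a = d. Since a ≤ g, d ≤ g. By multiplying by a non-negative, d * b ≤ g * b.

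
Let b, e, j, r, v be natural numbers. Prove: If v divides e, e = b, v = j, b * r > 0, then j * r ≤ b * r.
Since v = j and v divides e, j divides e. From e = b, j divides b. Then j * r divides b * r. Since b * r > 0, j * r ≤ b * r.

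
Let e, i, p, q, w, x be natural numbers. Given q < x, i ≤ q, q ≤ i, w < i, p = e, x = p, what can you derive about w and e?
w < e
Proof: Because x = p and p = e, x = e. i ≤ q and q ≤ i, hence i = q. w < i, so w < q. Since q < x, w < x. Since x = e, w < e.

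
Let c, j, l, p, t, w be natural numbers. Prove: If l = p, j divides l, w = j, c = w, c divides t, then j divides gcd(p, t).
Because l = p and j divides l, j divides p. c = w and c divides t, so w divides t. w = j, so j divides t. Since j divides p, j divides gcd(p, t).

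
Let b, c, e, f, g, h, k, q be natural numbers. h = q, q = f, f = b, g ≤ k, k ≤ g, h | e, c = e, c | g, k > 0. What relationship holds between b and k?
b ≤ k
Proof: q = f and f = b, so q = b. h = q, so h = b. g ≤ k and k ≤ g, hence g = k. c = e and c | g, thus e | g. h | e, so h | g. g = k, so h | k. Since h = b, b | k. k > 0, so b ≤ k.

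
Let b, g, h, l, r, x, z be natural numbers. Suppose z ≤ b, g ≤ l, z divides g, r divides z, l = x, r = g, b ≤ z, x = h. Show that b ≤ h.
Because z ≤ b and b ≤ z, z = b. From r = g and r divides z, g divides z. Since z divides g, g = z. Since g ≤ l, z ≤ l. Since l = x, z ≤ x. Since x = h, z ≤ h. Since z = b, b ≤ h.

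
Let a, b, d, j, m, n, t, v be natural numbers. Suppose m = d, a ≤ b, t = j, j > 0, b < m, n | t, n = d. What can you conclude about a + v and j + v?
a + v < j + v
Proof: m = d and b < m, hence b < d. a ≤ b, so a < d. t = j and n | t, therefore n | j. j > 0, so n ≤ j. Because n = d, d ≤ j. a < d, so a < j. Then a + v < j + v.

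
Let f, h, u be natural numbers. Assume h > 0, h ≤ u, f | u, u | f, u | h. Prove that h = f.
Since u | h and h > 0, u ≤ h. h ≤ u, so h = u. From u | f and f | u, u = f. Since h = u, h = f.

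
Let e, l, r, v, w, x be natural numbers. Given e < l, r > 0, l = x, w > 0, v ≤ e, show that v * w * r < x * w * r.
l = x and e < l, therefore e < x. Since v ≤ e, v < x. w > 0, so v * w < x * w. r > 0, so v * w * r < x * w * r.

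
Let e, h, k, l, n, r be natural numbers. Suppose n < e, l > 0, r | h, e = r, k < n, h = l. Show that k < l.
e = r and n < e, hence n < r. Since k < n, k < r. Because h = l and r | h, r | l. l > 0, so r ≤ l. k < r, so k < l.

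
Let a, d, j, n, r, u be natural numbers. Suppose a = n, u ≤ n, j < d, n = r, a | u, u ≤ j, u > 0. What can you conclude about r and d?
r < d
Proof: Because a = n and a | u, n | u. u > 0, so n ≤ u. Since u ≤ n, u = n. n = r, so u = r. From u ≤ j and j < d, u < d. Since u = r, r < d.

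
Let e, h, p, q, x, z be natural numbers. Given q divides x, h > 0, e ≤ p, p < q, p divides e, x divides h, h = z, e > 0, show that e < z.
Because p divides e and e > 0, p ≤ e. e ≤ p, so p = e. From p < q, e < q. q divides x and x divides h, thus q divides h. h > 0, so q ≤ h. e < q, so e < h. From h = z, e < z.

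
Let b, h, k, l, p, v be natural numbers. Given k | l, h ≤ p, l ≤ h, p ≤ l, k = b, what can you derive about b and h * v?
b | h * v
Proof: From h ≤ p and p ≤ l, h ≤ l. l ≤ h, so l = h. k | l, so k | h. k = b, so b | h. Then b | h * v.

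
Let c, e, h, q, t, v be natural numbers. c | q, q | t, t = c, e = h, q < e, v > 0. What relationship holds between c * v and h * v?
c * v < h * v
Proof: Since t = c and q | t, q | c. c | q, so q = c. e = h and q < e, so q < h. Since q = c, c < h. v > 0, so c * v < h * v.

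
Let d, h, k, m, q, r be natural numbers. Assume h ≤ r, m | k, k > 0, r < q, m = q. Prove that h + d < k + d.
Since h ≤ r and r < q, h < q. m = q and m | k, hence q | k. From k > 0, q ≤ k. h < q, so h < k. Then h + d < k + d.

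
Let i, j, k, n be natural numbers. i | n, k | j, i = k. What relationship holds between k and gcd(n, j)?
k | gcd(n, j)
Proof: i = k and i | n, so k | n. k | j, so k | gcd(n, j).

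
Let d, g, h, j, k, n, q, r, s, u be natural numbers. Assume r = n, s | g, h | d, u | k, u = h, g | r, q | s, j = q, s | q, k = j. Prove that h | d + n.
From k = j and u | k, u | j. u = h, so h | j. Since j = q, h | q. s | q and q | s, thus s = q. s | g, so q | g. Since g | r, q | r. Since r = n, q | n. h | q, so h | n. h | d, so h | d + n.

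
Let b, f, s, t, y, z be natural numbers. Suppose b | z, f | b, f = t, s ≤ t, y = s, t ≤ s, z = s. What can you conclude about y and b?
y = b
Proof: Because t ≤ s and s ≤ t, t = s. Since f = t, f = s. Since f | b, s | b. z = s and b | z, therefore b | s. s | b, so s = b. y = s, so y = b.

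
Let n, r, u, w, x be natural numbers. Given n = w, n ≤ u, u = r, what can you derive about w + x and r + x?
w + x ≤ r + x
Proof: Because n = w and n ≤ u, w ≤ u. Since u = r, w ≤ r. Then w + x ≤ r + x.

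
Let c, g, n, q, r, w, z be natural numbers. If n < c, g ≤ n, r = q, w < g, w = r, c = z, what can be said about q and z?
q < z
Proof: w = r and r = q, hence w = q. w < g and g ≤ n, therefore w < n. Since c = z and n < c, n < z. w < n, so w < z. w = q, so q < z.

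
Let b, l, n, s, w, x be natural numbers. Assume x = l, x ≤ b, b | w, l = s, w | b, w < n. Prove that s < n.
From x = l and l = s, x = s. w | b and b | w, therefore w = b. Since w < n, b < n. From x ≤ b, x < n. x = s, so s < n.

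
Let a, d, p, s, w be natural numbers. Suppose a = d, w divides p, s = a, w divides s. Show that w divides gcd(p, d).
s = a and a = d, hence s = d. w divides s, so w divides d. w divides p, so w divides gcd(p, d).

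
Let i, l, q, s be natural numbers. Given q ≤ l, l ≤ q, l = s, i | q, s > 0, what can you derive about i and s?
i ≤ s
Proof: From q ≤ l and l ≤ q, q = l. Since l = s, q = s. Because i | q, i | s. s > 0, so i ≤ s.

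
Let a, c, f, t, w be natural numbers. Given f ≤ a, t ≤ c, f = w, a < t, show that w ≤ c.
Because f = w and f ≤ a, w ≤ a. a < t and t ≤ c, so a < c. w ≤ a, so w < c. Then w ≤ c.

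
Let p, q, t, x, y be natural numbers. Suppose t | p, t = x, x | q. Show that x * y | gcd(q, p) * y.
t = x and t | p, so x | p. Since x | q, x | gcd(q, p). Then x * y | gcd(q, p) * y.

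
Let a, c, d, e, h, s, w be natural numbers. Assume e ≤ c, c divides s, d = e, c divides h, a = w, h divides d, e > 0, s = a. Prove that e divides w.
Because d = e and h divides d, h divides e. c divides h, so c divides e. e > 0, so c ≤ e. Since e ≤ c, c = e. s = a and a = w, therefore s = w. Since c divides s, c divides w. c = e, so e divides w.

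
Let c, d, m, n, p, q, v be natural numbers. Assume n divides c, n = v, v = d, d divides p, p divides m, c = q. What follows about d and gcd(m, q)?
d divides gcd(m, q)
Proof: Since d divides p and p divides m, d divides m. From n = v and v = d, n = d. c = q and n divides c, thus n divides q. Since n = d, d divides q. d divides m, so d divides gcd(m, q).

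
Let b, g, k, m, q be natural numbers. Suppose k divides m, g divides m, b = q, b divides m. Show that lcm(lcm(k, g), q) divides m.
Since k divides m and g divides m, lcm(k, g) divides m. Because b = q and b divides m, q divides m. lcm(k, g) divides m, so lcm(lcm(k, g), q) divides m.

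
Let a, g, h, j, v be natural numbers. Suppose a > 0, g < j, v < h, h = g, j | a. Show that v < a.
h = g and v < h, hence v < g. Since g < j, v < j. Because j | a and a > 0, j ≤ a. Since v < j, v < a.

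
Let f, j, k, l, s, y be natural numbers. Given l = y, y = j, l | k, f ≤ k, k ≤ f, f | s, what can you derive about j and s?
j | s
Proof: Since l = y and y = j, l = j. f ≤ k and k ≤ f, so f = k. Since f | s, k | s. l | k, so l | s. l = j, so j | s.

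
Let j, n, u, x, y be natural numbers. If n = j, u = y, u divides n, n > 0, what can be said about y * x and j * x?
y * x ≤ j * x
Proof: Since u divides n and n > 0, u ≤ n. Since u = y, y ≤ n. Since n = j, y ≤ j. By multiplying by a non-negative, y * x ≤ j * x.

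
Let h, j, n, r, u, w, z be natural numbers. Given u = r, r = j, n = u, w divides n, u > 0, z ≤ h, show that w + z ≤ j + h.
From u = r and r = j, u = j. n = u and w divides n, hence w divides u. Since u > 0, w ≤ u. Since u = j, w ≤ j. Since z ≤ h, w + z ≤ j + h.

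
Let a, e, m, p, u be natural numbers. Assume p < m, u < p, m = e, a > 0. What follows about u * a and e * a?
u * a < e * a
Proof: m = e and p < m, so p < e. u < p, so u < e. Since a > 0, by multiplying by a positive, u * a < e * a.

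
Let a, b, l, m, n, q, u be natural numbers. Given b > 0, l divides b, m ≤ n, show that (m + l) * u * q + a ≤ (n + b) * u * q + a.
Because l divides b and b > 0, l ≤ b. m ≤ n, so m + l ≤ n + b. By multiplying by a non-negative, (m + l) * u ≤ (n + b) * u. By multiplying by a non-negative, (m + l) * u * q ≤ (n + b) * u * q. Then (m + l) * u * q + a ≤ (n + b) * u * q + a.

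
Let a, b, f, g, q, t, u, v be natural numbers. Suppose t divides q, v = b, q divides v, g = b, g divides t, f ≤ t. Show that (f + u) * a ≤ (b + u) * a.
v = b and q divides v, so q divides b. Because t divides q, t divides b. g = b and g divides t, therefore b divides t. Because t divides b, t = b. Since f ≤ t, f ≤ b. Then f + u ≤ b + u. By multiplying by a non-negative, (f + u) * a ≤ (b + u) * a.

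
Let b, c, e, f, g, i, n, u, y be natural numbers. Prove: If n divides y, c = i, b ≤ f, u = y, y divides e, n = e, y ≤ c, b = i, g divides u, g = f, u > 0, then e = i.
n = e and n divides y, therefore e divides y. y divides e, so e = y. c = i and y ≤ c, thus y ≤ i. g = f and g divides u, so f divides u. Since u > 0, f ≤ u. Since b ≤ f, b ≤ u. b = i, so i ≤ u. Because u = y, i ≤ y. Since y ≤ i, y = i. Since e = y, e = i.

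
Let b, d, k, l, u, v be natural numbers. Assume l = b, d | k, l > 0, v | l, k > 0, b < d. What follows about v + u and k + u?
v + u < k + u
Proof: v | l and l > 0, hence v ≤ l. l = b, so v ≤ b. Since d | k and k > 0, d ≤ k. Since b < d, b < k. v ≤ b, so v < k. Then v + u < k + u.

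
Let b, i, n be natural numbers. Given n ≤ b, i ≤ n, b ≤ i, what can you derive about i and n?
i = n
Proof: n ≤ b and b ≤ i, so n ≤ i. i ≤ n, so n = i. Then i = n.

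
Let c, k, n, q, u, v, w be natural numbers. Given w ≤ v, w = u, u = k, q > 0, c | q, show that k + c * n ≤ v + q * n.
w = u and u = k, therefore w = k. w ≤ v, so k ≤ v. c | q and q > 0, hence c ≤ q. Then c * n ≤ q * n. Since k ≤ v, k + c * n ≤ v + q * n.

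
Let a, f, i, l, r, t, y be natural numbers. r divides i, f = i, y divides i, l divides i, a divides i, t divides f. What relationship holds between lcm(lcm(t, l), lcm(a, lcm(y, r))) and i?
lcm(lcm(t, l), lcm(a, lcm(y, r))) divides i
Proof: Since f = i and t divides f, t divides i. Since l divides i, lcm(t, l) divides i. y divides i and r divides i, therefore lcm(y, r) divides i. a divides i, so lcm(a, lcm(y, r)) divides i. lcm(t, l) divides i, so lcm(lcm(t, l), lcm(a, lcm(y, r))) divides i.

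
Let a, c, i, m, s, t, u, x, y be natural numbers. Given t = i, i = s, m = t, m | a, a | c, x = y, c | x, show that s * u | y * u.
Because t = i and i = s, t = s. m = t and m | a, hence t | a. Since t = s, s | a. Since a | c, s | c. x = y and c | x, thus c | y. Since s | c, s | y. Then s * u | y * u.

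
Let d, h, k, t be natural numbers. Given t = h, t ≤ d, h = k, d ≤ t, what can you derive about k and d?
k = d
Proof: Because d ≤ t and t ≤ d, d = t. Since t = h, d = h. Since h = k, d = k. Then k = d.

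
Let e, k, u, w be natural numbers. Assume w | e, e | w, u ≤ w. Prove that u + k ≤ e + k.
w | e and e | w, so w = e. Because u ≤ w, u ≤ e. Then u + k ≤ e + k.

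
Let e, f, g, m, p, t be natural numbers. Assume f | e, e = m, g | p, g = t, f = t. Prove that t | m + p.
From e = m and f | e, f | m. Because f = t, t | m. g = t and g | p, hence t | p. Since t | m, t | m + p.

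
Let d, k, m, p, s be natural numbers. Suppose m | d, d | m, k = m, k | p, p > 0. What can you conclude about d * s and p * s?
d * s ≤ p * s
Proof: m | d and d | m, thus m = d. k = m and k | p, thus m | p. Since p > 0, m ≤ p. Since m = d, d ≤ p. Then d * s ≤ p * s.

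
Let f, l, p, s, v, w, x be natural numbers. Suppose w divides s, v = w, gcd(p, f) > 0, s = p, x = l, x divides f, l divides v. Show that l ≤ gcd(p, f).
Since v = w and l divides v, l divides w. Since w divides s, l divides s. Since s = p, l divides p. Because x = l and x divides f, l divides f. Since l divides p, l divides gcd(p, f). Since gcd(p, f) > 0, l ≤ gcd(p, f).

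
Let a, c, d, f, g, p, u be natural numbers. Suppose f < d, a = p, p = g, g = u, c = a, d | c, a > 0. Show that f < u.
Since a = p and p = g, a = g. Since g = u, a = u. c = a and d | c, thus d | a. a > 0, so d ≤ a. Because a = u, d ≤ u. f < d, so f < u.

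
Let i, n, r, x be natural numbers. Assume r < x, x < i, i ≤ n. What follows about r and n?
r < n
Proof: Because r < x and x < i, r < i. i ≤ n, so r < n.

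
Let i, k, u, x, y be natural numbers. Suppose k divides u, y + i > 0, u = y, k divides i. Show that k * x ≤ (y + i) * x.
u = y and k divides u, thus k divides y. k divides i, so k divides y + i. Since y + i > 0, k ≤ y + i. By multiplying by a non-negative, k * x ≤ (y + i) * x.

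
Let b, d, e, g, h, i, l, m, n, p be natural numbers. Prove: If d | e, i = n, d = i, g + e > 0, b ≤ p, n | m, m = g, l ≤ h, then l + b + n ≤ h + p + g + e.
Because m = g and n | m, n | g. d = i and d | e, hence i | e. Since i = n, n | e. Since n | g, n | g + e. Since g + e > 0, n ≤ g + e. Since b ≤ p, b + n ≤ p + g + e. Since l ≤ h, l + b + n ≤ h + p + g + e.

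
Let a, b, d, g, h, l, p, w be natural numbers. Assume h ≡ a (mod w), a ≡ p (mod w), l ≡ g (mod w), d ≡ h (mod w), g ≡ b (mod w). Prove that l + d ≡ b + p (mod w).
l ≡ g (mod w) and g ≡ b (mod w), hence l ≡ b (mod w). Since d ≡ h (mod w) and h ≡ a (mod w), d ≡ a (mod w). a ≡ p (mod w), so d ≡ p (mod w). Since l ≡ b (mod w), l + d ≡ b + p (mod w).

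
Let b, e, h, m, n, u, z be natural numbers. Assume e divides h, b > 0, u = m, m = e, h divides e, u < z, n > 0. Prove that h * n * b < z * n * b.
From u = m and m = e, u = e. e divides h and h divides e, hence e = h. u = e, so u = h. Because u < z, h < z. Using n > 0 and multiplying by a positive, h * n < z * n. Since b > 0, by multiplying by a positive, h * n * b < z * n * b.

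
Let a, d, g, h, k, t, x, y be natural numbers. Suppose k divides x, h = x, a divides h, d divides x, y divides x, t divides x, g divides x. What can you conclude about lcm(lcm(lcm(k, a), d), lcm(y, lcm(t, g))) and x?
lcm(lcm(lcm(k, a), d), lcm(y, lcm(t, g))) divides x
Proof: h = x and a divides h, thus a divides x. k divides x, so lcm(k, a) divides x. From d divides x, lcm(lcm(k, a), d) divides x. From t divides x and g divides x, lcm(t, g) divides x. Because y divides x, lcm(y, lcm(t, g)) divides x. lcm(lcm(k, a), d) divides x, so lcm(lcm(lcm(k, a), d), lcm(y, lcm(t, g))) divides x.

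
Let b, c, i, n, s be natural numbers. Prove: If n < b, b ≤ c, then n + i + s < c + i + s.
n < b and b ≤ c, thus n < c. Then n + i < c + i. Then n + i + s < c + i + s.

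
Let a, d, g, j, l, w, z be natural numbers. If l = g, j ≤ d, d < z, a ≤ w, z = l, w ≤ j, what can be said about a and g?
a < g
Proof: a ≤ w and w ≤ j, hence a ≤ j. From z = l and l = g, z = g. j ≤ d and d < z, hence j < z. Since z = g, j < g. Since a ≤ j, a < g.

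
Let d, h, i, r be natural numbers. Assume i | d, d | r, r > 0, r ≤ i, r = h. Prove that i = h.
From i | d and d | r, i | r. r > 0, so i ≤ r. Since r ≤ i, i = r. Since r = h, i = h.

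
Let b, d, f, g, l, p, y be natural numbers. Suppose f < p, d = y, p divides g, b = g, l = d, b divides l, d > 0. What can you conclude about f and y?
f < y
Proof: Since l = d and b divides l, b divides d. Since b = g, g divides d. Since p divides g, p divides d. Since d > 0, p ≤ d. Since d = y, p ≤ y. Since f < p, f < y.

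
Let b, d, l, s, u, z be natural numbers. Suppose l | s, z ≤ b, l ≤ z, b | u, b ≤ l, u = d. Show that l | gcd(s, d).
l ≤ z and z ≤ b, therefore l ≤ b. b ≤ l, so b = l. From u = d and b | u, b | d. b = l, so l | d. Since l | s, l | gcd(s, d).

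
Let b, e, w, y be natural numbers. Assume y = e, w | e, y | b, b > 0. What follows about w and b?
w ≤ b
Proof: y = e and y | b, thus e | b. w | e, so w | b. Because b > 0, w ≤ b.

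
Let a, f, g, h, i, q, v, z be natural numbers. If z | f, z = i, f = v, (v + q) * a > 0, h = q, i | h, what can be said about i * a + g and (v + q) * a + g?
i * a + g ≤ (v + q) * a + g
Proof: z = i and z | f, thus i | f. Since f = v, i | v. h = q and i | h, therefore i | q. Since i | v, i | v + q. Then i * a | (v + q) * a. Since (v + q) * a > 0, i * a ≤ (v + q) * a. Then i * a + g ≤ (v + q) * a + g.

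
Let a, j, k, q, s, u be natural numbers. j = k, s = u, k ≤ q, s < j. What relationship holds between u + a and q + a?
u + a < q + a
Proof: Because j = k and s < j, s < k. s = u, so u < k. k ≤ q, so u < q. Then u + a < q + a.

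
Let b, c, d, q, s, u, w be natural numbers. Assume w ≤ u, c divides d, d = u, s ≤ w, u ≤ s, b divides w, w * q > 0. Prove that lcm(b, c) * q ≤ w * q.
Since u ≤ s and s ≤ w, u ≤ w. Since w ≤ u, u = w. Since d = u and c divides d, c divides u. u = w, so c divides w. Because b divides w, lcm(b, c) divides w. Then lcm(b, c) * q divides w * q. From w * q > 0, lcm(b, c) * q ≤ w * q.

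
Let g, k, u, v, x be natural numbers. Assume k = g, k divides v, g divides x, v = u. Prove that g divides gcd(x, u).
k = g and k divides v, so g divides v. v = u, so g divides u. Since g divides x, g divides gcd(x, u).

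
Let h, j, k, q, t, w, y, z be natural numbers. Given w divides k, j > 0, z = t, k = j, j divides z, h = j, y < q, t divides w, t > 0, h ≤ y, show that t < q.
z = t and j divides z, so j divides t. t > 0, so j ≤ t. k = j and w divides k, therefore w divides j. Since t divides w, t divides j. From j > 0, t ≤ j. j ≤ t, so j = t. h = j and h ≤ y, therefore j ≤ y. Because y < q, j < q. From j = t, t < q.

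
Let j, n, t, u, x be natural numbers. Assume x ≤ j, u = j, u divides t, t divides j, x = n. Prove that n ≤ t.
u = j and u divides t, so j divides t. Since t divides j, j = t. Since x ≤ j, x ≤ t. Since x = n, n ≤ t.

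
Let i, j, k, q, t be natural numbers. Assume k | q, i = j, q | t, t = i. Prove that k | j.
Because t = i and i = j, t = j. k | q and q | t, thus k | t. t = j, so k | j.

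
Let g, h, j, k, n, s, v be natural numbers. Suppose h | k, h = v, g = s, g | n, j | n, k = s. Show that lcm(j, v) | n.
Since h = v and h | k, v | k. k = s, so v | s. g = s and g | n, thus s | n. Since v | s, v | n. j | n, so lcm(j, v) | n.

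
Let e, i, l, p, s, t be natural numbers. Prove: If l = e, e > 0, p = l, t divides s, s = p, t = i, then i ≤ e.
p = l and l = e, so p = e. Because t = i and t divides s, i divides s. s = p, so i divides p. p = e, so i divides e. Since e > 0, i ≤ e.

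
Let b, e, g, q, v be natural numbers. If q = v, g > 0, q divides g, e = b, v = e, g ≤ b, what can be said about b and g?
b = g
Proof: Since q = v and v = e, q = e. Since e = b, q = b. Because q divides g and g > 0, q ≤ g. Since q = b, b ≤ g. From g ≤ b, b = g.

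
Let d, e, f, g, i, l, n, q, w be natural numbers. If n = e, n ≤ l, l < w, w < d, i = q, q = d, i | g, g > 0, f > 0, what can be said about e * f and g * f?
e * f < g * f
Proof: n = e and n ≤ l, therefore e ≤ l. l < w, so e < w. i = q and q = d, hence i = d. Since i | g, d | g. g > 0, so d ≤ g. From w < d, w < g. Because e < w, e < g. f > 0, so e * f < g * f.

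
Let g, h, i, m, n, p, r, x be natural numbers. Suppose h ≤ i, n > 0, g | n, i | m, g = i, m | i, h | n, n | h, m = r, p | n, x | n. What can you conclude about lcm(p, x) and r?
lcm(p, x) | r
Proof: i | m and m | i, thus i = m. From m = r, i = r. h | n and n | h, so h = n. Because h ≤ i, n ≤ i. Because g = i and g | n, i | n. From n > 0, i ≤ n. n ≤ i, so n = i. From p | n and x | n, lcm(p, x) | n. Since n = i, lcm(p, x) | i. Since i = r, lcm(p, x) | r.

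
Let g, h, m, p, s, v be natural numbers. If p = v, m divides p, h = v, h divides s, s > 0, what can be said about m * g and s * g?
m * g ≤ s * g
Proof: From p = v and m divides p, m divides v. Since h = v and h divides s, v divides s. Because m divides v, m divides s. s > 0, so m ≤ s. By multiplying by a non-negative, m * g ≤ s * g.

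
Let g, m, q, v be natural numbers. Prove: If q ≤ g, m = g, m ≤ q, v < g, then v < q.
Because m = g and m ≤ q, g ≤ q. q ≤ g, so g = q. v < g, so v < q.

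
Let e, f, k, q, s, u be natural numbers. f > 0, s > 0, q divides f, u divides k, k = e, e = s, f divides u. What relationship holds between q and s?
q ≤ s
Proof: q divides f and f > 0, hence q ≤ f. Because k = e and e = s, k = s. f divides u and u divides k, so f divides k. k = s, so f divides s. s > 0, so f ≤ s. Since q ≤ f, q ≤ s.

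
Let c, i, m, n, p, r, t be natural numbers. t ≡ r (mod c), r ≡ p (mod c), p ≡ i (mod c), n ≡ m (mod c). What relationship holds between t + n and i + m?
t + n ≡ i + m (mod c)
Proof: t ≡ r (mod c) and r ≡ p (mod c), so t ≡ p (mod c). From p ≡ i (mod c), t ≡ i (mod c). Combined with n ≡ m (mod c), by adding congruences, t + n ≡ i + m (mod c).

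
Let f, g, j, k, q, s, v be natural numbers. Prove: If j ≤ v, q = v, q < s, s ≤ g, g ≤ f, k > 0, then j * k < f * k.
From q < s and s ≤ g, q < g. q = v, so v < g. Since g ≤ f, v < f. j ≤ v, so j < f. Since k > 0, j * k < f * k.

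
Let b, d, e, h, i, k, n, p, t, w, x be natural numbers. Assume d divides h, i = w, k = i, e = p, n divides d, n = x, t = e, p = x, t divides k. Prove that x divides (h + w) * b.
Since n divides d and d divides h, n divides h. n = x, so x divides h. e = p and p = x, thus e = x. Because k = i and t divides k, t divides i. From t = e, e divides i. Since e = x, x divides i. From i = w, x divides w. Because x divides h, x divides h + w. Then x divides (h + w) * b.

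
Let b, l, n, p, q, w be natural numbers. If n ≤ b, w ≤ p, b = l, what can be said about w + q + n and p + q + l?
w + q + n ≤ p + q + l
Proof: From w ≤ p, w + q ≤ p + q. b = l and n ≤ b, hence n ≤ l. Because w + q ≤ p + q, w + q + n ≤ p + q + l.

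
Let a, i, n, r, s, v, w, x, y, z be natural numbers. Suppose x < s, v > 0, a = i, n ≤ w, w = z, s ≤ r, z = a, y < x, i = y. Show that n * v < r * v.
z = a and a = i, hence z = i. w = z, so w = i. From n ≤ w, n ≤ i. Since i = y, n ≤ y. x < s and s ≤ r, hence x < r. y < x, so y < r. Since n ≤ y, n < r. v > 0, so n * v < r * v.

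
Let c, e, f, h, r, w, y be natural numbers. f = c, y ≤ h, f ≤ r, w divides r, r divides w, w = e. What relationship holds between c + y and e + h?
c + y ≤ e + h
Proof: From r divides w and w divides r, r = w. Since w = e, r = e. Since f = c and f ≤ r, c ≤ r. r = e, so c ≤ e. Because y ≤ h, c + y ≤ e + h.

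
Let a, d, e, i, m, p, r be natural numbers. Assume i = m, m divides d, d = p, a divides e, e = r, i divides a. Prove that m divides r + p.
e = r and a divides e, therefore a divides r. Since i divides a, i divides r. Since i = m, m divides r. Because d = p and m divides d, m divides p. Because m divides r, m divides r + p.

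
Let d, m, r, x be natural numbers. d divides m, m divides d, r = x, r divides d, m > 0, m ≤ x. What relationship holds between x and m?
x = m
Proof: Because d divides m and m divides d, d = m. r = x and r divides d, so x divides d. d = m, so x divides m. Because m > 0, x ≤ m. Since m ≤ x, x = m.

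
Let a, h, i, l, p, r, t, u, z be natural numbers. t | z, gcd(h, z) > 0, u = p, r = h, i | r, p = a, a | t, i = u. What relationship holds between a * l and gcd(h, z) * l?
a * l ≤ gcd(h, z) * l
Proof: i = u and u = p, so i = p. r = h and i | r, therefore i | h. i = p, so p | h. Since p = a, a | h. a | t and t | z, thus a | z. Since a | h, a | gcd(h, z). From gcd(h, z) > 0, a ≤ gcd(h, z). Then a * l ≤ gcd(h, z) * l.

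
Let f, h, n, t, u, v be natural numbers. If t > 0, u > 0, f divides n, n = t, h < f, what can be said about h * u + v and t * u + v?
h * u + v < t * u + v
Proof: n = t and f divides n, so f divides t. Since t > 0, f ≤ t. Since h < f, h < t. Since u > 0, by multiplying by a positive, h * u < t * u. Then h * u + v < t * u + v.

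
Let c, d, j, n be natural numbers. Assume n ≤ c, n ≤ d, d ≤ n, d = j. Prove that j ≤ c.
Since n ≤ d and d ≤ n, n = d. Since d = j, n = j. n ≤ c, so j ≤ c.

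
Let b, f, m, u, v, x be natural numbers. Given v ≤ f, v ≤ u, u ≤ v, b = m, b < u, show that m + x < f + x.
v ≤ u and u ≤ v, hence v = u. v ≤ f, so u ≤ f. b < u, so b < f. b = m, so m < f. Then m + x < f + x.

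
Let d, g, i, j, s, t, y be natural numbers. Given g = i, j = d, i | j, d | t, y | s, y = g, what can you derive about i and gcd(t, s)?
i | gcd(t, s)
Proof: j = d and i | j, hence i | d. Since d | t, i | t. Since y = g and y | s, g | s. Since g = i, i | s. i | t, so i | gcd(t, s).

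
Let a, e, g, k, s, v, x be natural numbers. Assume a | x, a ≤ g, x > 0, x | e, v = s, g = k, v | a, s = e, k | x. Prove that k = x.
Since k | x and x > 0, k ≤ x. v = s and s = e, so v = e. v | a, so e | a. x | e, so x | a. Since a | x, a = x. From g = k and a ≤ g, a ≤ k. Since a = x, x ≤ k. From k ≤ x, k = x.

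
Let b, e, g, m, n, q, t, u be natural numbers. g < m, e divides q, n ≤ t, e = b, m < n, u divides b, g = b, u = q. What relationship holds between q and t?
q < t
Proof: e = b and e divides q, therefore b divides q. u = q and u divides b, so q divides b. Because b divides q, b = q. g = b, so g = q. Because g < m and m < n, g < n. Since n ≤ t, g < t. g = q, so q < t.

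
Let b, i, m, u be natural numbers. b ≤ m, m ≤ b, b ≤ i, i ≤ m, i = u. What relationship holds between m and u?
m = u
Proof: b ≤ m and m ≤ b, so b = m. Since b ≤ i, m ≤ i. Since i ≤ m, m = i. i = u, so m = u.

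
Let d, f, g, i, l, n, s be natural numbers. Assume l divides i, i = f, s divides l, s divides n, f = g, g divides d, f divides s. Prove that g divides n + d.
i = f and l divides i, so l divides f. s divides l, so s divides f. Since f divides s, s = f. Because f = g, s = g. s divides n, so g divides n. Since g divides d, g divides n + d.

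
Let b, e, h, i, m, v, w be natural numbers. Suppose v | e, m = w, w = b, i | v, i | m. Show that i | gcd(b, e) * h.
m = w and w = b, so m = b. Since i | m, i | b. From i | v and v | e, i | e. i | b, so i | gcd(b, e). Then i | gcd(b, e) * h.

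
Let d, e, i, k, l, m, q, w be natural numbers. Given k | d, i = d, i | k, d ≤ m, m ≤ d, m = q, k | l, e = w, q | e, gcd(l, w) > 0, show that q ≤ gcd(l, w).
Since i = d and i | k, d | k. k | d, so k = d. d ≤ m and m ≤ d, thus d = m. Since m = q, d = q. Since k = d, k = q. From k | l, q | l. e = w and q | e, therefore q | w. q | l, so q | gcd(l, w). gcd(l, w) > 0, so q ≤ gcd(l, w).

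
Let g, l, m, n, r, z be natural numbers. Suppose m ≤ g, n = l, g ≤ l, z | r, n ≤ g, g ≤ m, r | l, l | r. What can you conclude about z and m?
z | m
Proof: r | l and l | r, therefore r = l. n = l and n ≤ g, thus l ≤ g. g ≤ l, so l = g. r = l, so r = g. g ≤ m and m ≤ g, hence g = m. Since r = g, r = m. Because z | r, z | m.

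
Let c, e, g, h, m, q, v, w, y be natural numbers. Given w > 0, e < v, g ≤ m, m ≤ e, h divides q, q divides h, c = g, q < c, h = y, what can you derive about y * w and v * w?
y * w < v * w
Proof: q divides h and h divides q, therefore q = h. Since h = y, q = y. Since q < c, y < c. c = g, so y < g. From m ≤ e and e < v, m < v. g ≤ m, so g < v. Since y < g, y < v. From w > 0, by multiplying by a positive, y * w < v * w.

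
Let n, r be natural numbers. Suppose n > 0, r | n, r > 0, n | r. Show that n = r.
n | r and r > 0, therefore n ≤ r. From r | n and n > 0, r ≤ n. Since n ≤ r, n = r.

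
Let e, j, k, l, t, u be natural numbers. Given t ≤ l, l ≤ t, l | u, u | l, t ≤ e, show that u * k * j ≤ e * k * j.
t ≤ l and l ≤ t, so t = l. From l | u and u | l, l = u. t = l, so t = u. t ≤ e, so u ≤ e. Then u * k ≤ e * k. Then u * k * j ≤ e * k * j.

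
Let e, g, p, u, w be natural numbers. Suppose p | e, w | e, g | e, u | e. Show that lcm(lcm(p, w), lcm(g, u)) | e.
Because p | e and w | e, lcm(p, w) | e. g | e and u | e, hence lcm(g, u) | e. lcm(p, w) | e, so lcm(lcm(p, w), lcm(g, u)) | e.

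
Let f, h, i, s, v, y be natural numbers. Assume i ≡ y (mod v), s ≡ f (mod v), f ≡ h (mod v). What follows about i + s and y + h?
i + s ≡ y + h (mod v)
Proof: Because s ≡ f (mod v) and f ≡ h (mod v), s ≡ h (mod v). Using i ≡ y (mod v), by adding congruences, i + s ≡ y + h (mod v).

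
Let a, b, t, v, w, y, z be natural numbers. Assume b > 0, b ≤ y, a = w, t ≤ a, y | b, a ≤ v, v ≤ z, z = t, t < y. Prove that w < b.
z = t and v ≤ z, hence v ≤ t. From a ≤ v, a ≤ t. t ≤ a, so t = a. Since a = w, t = w. y | b and b > 0, therefore y ≤ b. Since b ≤ y, y = b. Because t < y, t < b. t = w, so w < b.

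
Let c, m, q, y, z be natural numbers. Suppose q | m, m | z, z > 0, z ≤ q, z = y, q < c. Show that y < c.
Since q | m and m | z, q | z. z > 0, so q ≤ z. Since z ≤ q, q = z. Since z = y, q = y. Since q < c, y < c.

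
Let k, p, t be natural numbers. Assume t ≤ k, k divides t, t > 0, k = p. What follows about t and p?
t = p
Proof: k divides t and t > 0, so k ≤ t. Since t ≤ k, t = k. Since k = p, t = p.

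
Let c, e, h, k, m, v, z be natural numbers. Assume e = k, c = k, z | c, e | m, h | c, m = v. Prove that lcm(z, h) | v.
z | c and h | c, so lcm(z, h) | c. c = k, so lcm(z, h) | k. m = v and e | m, therefore e | v. From e = k, k | v. Because lcm(z, h) | k, lcm(z, h) | v.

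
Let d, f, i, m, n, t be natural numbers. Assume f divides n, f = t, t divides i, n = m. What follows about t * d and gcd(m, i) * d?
t * d divides gcd(m, i) * d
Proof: f = t and f divides n, hence t divides n. n = m, so t divides m. t divides i, so t divides gcd(m, i). Then t * d divides gcd(m, i) * d.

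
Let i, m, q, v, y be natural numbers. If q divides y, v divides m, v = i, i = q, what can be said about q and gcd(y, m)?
q divides gcd(y, m)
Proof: Since v = i and v divides m, i divides m. i = q, so q divides m. Since q divides y, q divides gcd(y, m).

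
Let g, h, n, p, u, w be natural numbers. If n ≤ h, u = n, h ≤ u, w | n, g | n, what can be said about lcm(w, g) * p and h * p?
lcm(w, g) * p | h * p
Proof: Because u = n and h ≤ u, h ≤ n. From n ≤ h, n = h. w | n and g | n, thus lcm(w, g) | n. n = h, so lcm(w, g) | h. Then lcm(w, g) * p | h * p.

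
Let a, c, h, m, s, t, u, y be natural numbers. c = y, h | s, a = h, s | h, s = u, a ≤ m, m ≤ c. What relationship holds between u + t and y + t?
u + t ≤ y + t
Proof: h | s and s | h, hence h = s. Since a = h, a = s. From s = u, a = u. a ≤ m and m ≤ c, therefore a ≤ c. a = u, so u ≤ c. From c = y, u ≤ y. Then u + t ≤ y + t.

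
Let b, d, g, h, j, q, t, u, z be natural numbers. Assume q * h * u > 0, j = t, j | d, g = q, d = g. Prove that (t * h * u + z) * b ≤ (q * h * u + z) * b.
d = g and j | d, hence j | g. From j = t, t | g. g = q, so t | q. Then t * h | q * h. Then t * h * u | q * h * u. Since q * h * u > 0, t * h * u ≤ q * h * u. Then t * h * u + z ≤ q * h * u + z. Then (t * h * u + z) * b ≤ (q * h * u + z) * b.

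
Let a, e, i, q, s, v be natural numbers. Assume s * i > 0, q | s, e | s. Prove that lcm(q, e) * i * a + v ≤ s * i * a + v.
q | s and e | s, so lcm(q, e) | s. Then lcm(q, e) * i | s * i. Since s * i > 0, lcm(q, e) * i ≤ s * i. Then lcm(q, e) * i * a ≤ s * i * a. Then lcm(q, e) * i * a + v ≤ s * i * a + v.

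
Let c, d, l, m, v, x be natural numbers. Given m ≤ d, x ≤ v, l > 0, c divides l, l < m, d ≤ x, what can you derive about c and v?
c < v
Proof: c divides l and l > 0, thus c ≤ l. Since l < m, c < m. Because m ≤ d and d ≤ x, m ≤ x. Since c < m, c < x. Because x ≤ v, c < v.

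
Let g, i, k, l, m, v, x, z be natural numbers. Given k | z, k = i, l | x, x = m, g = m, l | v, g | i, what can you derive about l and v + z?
l | v + z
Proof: Since x = m and l | x, l | m. From g = m and g | i, m | i. Since l | m, l | i. k = i and k | z, thus i | z. l | i, so l | z. Since l | v, l | v + z.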